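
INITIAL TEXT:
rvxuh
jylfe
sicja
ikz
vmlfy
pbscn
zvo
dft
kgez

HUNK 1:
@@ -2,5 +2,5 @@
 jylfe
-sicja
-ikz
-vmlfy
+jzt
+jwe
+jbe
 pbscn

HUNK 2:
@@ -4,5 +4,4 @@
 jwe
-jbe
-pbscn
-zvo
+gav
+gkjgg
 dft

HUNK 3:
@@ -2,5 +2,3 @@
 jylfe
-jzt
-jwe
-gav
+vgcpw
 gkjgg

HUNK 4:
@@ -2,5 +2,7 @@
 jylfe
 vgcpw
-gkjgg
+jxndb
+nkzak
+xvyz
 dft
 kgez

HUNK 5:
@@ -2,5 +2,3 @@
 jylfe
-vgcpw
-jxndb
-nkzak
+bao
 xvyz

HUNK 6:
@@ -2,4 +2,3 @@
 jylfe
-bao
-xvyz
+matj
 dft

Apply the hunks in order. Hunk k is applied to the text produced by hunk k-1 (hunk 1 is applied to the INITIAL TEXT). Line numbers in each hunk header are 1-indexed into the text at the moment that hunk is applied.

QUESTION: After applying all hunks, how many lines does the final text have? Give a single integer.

Hunk 1: at line 2 remove [sicja,ikz,vmlfy] add [jzt,jwe,jbe] -> 9 lines: rvxuh jylfe jzt jwe jbe pbscn zvo dft kgez
Hunk 2: at line 4 remove [jbe,pbscn,zvo] add [gav,gkjgg] -> 8 lines: rvxuh jylfe jzt jwe gav gkjgg dft kgez
Hunk 3: at line 2 remove [jzt,jwe,gav] add [vgcpw] -> 6 lines: rvxuh jylfe vgcpw gkjgg dft kgez
Hunk 4: at line 2 remove [gkjgg] add [jxndb,nkzak,xvyz] -> 8 lines: rvxuh jylfe vgcpw jxndb nkzak xvyz dft kgez
Hunk 5: at line 2 remove [vgcpw,jxndb,nkzak] add [bao] -> 6 lines: rvxuh jylfe bao xvyz dft kgez
Hunk 6: at line 2 remove [bao,xvyz] add [matj] -> 5 lines: rvxuh jylfe matj dft kgez
Final line count: 5

Answer: 5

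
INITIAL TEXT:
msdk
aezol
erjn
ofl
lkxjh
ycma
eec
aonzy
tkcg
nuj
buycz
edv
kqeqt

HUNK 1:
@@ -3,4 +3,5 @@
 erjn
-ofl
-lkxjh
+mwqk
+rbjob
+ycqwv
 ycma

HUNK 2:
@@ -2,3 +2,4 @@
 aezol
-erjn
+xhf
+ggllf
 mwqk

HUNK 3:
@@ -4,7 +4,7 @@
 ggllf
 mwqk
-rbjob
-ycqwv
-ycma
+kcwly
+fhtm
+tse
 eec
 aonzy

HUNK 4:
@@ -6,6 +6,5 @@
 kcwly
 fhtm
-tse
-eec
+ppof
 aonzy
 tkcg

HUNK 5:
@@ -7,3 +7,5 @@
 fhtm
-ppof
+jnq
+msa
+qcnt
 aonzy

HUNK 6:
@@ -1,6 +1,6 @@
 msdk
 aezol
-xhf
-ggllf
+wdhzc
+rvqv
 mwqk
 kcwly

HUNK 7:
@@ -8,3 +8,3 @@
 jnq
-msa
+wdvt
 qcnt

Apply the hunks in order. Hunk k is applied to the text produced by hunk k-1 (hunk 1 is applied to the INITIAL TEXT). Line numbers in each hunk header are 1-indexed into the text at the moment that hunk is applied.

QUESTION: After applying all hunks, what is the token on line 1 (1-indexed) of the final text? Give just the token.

Answer: msdk

Derivation:
Hunk 1: at line 3 remove [ofl,lkxjh] add [mwqk,rbjob,ycqwv] -> 14 lines: msdk aezol erjn mwqk rbjob ycqwv ycma eec aonzy tkcg nuj buycz edv kqeqt
Hunk 2: at line 2 remove [erjn] add [xhf,ggllf] -> 15 lines: msdk aezol xhf ggllf mwqk rbjob ycqwv ycma eec aonzy tkcg nuj buycz edv kqeqt
Hunk 3: at line 4 remove [rbjob,ycqwv,ycma] add [kcwly,fhtm,tse] -> 15 lines: msdk aezol xhf ggllf mwqk kcwly fhtm tse eec aonzy tkcg nuj buycz edv kqeqt
Hunk 4: at line 6 remove [tse,eec] add [ppof] -> 14 lines: msdk aezol xhf ggllf mwqk kcwly fhtm ppof aonzy tkcg nuj buycz edv kqeqt
Hunk 5: at line 7 remove [ppof] add [jnq,msa,qcnt] -> 16 lines: msdk aezol xhf ggllf mwqk kcwly fhtm jnq msa qcnt aonzy tkcg nuj buycz edv kqeqt
Hunk 6: at line 1 remove [xhf,ggllf] add [wdhzc,rvqv] -> 16 lines: msdk aezol wdhzc rvqv mwqk kcwly fhtm jnq msa qcnt aonzy tkcg nuj buycz edv kqeqt
Hunk 7: at line 8 remove [msa] add [wdvt] -> 16 lines: msdk aezol wdhzc rvqv mwqk kcwly fhtm jnq wdvt qcnt aonzy tkcg nuj buycz edv kqeqt
Final line 1: msdk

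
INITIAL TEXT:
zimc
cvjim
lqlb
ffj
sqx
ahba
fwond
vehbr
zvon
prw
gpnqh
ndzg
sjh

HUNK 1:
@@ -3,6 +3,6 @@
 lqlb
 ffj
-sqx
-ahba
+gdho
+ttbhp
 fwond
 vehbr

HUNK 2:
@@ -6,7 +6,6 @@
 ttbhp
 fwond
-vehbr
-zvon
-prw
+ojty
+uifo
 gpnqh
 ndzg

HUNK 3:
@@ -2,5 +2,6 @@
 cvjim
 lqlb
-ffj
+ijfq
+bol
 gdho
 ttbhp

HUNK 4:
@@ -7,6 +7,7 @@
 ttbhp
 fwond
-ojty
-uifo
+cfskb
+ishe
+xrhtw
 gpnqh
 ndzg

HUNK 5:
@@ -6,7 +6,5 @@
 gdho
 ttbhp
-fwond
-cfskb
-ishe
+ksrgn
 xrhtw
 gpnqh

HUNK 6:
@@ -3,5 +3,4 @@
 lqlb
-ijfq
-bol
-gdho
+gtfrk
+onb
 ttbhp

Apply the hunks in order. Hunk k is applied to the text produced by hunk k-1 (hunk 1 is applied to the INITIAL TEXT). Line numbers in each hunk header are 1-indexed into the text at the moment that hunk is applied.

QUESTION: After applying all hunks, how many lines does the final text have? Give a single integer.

Answer: 11

Derivation:
Hunk 1: at line 3 remove [sqx,ahba] add [gdho,ttbhp] -> 13 lines: zimc cvjim lqlb ffj gdho ttbhp fwond vehbr zvon prw gpnqh ndzg sjh
Hunk 2: at line 6 remove [vehbr,zvon,prw] add [ojty,uifo] -> 12 lines: zimc cvjim lqlb ffj gdho ttbhp fwond ojty uifo gpnqh ndzg sjh
Hunk 3: at line 2 remove [ffj] add [ijfq,bol] -> 13 lines: zimc cvjim lqlb ijfq bol gdho ttbhp fwond ojty uifo gpnqh ndzg sjh
Hunk 4: at line 7 remove [ojty,uifo] add [cfskb,ishe,xrhtw] -> 14 lines: zimc cvjim lqlb ijfq bol gdho ttbhp fwond cfskb ishe xrhtw gpnqh ndzg sjh
Hunk 5: at line 6 remove [fwond,cfskb,ishe] add [ksrgn] -> 12 lines: zimc cvjim lqlb ijfq bol gdho ttbhp ksrgn xrhtw gpnqh ndzg sjh
Hunk 6: at line 3 remove [ijfq,bol,gdho] add [gtfrk,onb] -> 11 lines: zimc cvjim lqlb gtfrk onb ttbhp ksrgn xrhtw gpnqh ndzg sjh
Final line count: 11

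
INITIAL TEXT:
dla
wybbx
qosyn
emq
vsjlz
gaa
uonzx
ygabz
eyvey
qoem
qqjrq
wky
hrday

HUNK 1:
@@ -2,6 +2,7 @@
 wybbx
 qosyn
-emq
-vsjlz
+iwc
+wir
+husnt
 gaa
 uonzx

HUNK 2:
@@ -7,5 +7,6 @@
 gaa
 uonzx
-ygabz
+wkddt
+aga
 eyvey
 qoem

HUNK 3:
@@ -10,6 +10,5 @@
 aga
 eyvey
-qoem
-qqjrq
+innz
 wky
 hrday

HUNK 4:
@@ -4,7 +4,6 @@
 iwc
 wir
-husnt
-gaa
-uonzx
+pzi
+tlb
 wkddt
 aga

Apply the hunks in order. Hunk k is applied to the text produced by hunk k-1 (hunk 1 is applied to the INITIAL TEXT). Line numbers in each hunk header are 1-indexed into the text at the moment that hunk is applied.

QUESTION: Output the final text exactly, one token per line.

Answer: dla
wybbx
qosyn
iwc
wir
pzi
tlb
wkddt
aga
eyvey
innz
wky
hrday

Derivation:
Hunk 1: at line 2 remove [emq,vsjlz] add [iwc,wir,husnt] -> 14 lines: dla wybbx qosyn iwc wir husnt gaa uonzx ygabz eyvey qoem qqjrq wky hrday
Hunk 2: at line 7 remove [ygabz] add [wkddt,aga] -> 15 lines: dla wybbx qosyn iwc wir husnt gaa uonzx wkddt aga eyvey qoem qqjrq wky hrday
Hunk 3: at line 10 remove [qoem,qqjrq] add [innz] -> 14 lines: dla wybbx qosyn iwc wir husnt gaa uonzx wkddt aga eyvey innz wky hrday
Hunk 4: at line 4 remove [husnt,gaa,uonzx] add [pzi,tlb] -> 13 lines: dla wybbx qosyn iwc wir pzi tlb wkddt aga eyvey innz wky hrday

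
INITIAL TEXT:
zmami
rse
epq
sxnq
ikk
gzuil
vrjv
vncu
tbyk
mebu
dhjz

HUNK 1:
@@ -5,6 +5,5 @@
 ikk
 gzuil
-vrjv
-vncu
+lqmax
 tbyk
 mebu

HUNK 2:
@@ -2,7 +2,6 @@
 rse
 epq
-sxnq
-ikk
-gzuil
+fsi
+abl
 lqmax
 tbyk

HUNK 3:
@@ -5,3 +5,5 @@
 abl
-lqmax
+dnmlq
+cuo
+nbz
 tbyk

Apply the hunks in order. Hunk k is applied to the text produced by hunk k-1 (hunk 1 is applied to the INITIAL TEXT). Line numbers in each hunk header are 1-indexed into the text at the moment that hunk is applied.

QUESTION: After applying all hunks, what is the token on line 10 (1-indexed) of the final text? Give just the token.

Hunk 1: at line 5 remove [vrjv,vncu] add [lqmax] -> 10 lines: zmami rse epq sxnq ikk gzuil lqmax tbyk mebu dhjz
Hunk 2: at line 2 remove [sxnq,ikk,gzuil] add [fsi,abl] -> 9 lines: zmami rse epq fsi abl lqmax tbyk mebu dhjz
Hunk 3: at line 5 remove [lqmax] add [dnmlq,cuo,nbz] -> 11 lines: zmami rse epq fsi abl dnmlq cuo nbz tbyk mebu dhjz
Final line 10: mebu

Answer: mebu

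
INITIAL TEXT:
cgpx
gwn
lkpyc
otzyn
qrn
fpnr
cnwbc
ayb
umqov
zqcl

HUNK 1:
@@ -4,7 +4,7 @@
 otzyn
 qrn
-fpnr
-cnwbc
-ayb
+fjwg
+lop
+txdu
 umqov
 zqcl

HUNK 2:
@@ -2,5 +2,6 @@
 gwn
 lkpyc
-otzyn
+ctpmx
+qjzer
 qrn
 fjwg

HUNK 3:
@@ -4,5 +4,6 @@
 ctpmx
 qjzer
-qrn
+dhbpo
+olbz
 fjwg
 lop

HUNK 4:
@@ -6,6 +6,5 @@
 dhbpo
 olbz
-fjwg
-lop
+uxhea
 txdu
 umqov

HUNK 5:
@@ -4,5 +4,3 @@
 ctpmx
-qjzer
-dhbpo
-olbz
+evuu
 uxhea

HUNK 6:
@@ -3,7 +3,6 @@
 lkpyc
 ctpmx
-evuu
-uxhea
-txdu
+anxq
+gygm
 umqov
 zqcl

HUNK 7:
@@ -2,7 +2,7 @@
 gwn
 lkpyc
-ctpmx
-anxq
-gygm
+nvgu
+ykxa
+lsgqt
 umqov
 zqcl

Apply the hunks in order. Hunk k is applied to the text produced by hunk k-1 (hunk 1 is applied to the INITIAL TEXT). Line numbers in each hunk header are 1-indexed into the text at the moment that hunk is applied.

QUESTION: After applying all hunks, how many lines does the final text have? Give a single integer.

Answer: 8

Derivation:
Hunk 1: at line 4 remove [fpnr,cnwbc,ayb] add [fjwg,lop,txdu] -> 10 lines: cgpx gwn lkpyc otzyn qrn fjwg lop txdu umqov zqcl
Hunk 2: at line 2 remove [otzyn] add [ctpmx,qjzer] -> 11 lines: cgpx gwn lkpyc ctpmx qjzer qrn fjwg lop txdu umqov zqcl
Hunk 3: at line 4 remove [qrn] add [dhbpo,olbz] -> 12 lines: cgpx gwn lkpyc ctpmx qjzer dhbpo olbz fjwg lop txdu umqov zqcl
Hunk 4: at line 6 remove [fjwg,lop] add [uxhea] -> 11 lines: cgpx gwn lkpyc ctpmx qjzer dhbpo olbz uxhea txdu umqov zqcl
Hunk 5: at line 4 remove [qjzer,dhbpo,olbz] add [evuu] -> 9 lines: cgpx gwn lkpyc ctpmx evuu uxhea txdu umqov zqcl
Hunk 6: at line 3 remove [evuu,uxhea,txdu] add [anxq,gygm] -> 8 lines: cgpx gwn lkpyc ctpmx anxq gygm umqov zqcl
Hunk 7: at line 2 remove [ctpmx,anxq,gygm] add [nvgu,ykxa,lsgqt] -> 8 lines: cgpx gwn lkpyc nvgu ykxa lsgqt umqov zqcl
Final line count: 8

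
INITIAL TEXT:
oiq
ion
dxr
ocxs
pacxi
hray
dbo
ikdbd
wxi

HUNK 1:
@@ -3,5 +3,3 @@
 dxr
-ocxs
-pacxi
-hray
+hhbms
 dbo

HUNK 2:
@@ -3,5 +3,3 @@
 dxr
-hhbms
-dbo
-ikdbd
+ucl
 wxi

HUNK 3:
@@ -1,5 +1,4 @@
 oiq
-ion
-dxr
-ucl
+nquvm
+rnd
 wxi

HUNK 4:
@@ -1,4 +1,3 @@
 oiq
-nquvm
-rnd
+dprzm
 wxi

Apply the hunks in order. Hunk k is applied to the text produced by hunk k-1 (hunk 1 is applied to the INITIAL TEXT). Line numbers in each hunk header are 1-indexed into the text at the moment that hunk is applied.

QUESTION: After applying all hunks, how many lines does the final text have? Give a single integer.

Hunk 1: at line 3 remove [ocxs,pacxi,hray] add [hhbms] -> 7 lines: oiq ion dxr hhbms dbo ikdbd wxi
Hunk 2: at line 3 remove [hhbms,dbo,ikdbd] add [ucl] -> 5 lines: oiq ion dxr ucl wxi
Hunk 3: at line 1 remove [ion,dxr,ucl] add [nquvm,rnd] -> 4 lines: oiq nquvm rnd wxi
Hunk 4: at line 1 remove [nquvm,rnd] add [dprzm] -> 3 lines: oiq dprzm wxi
Final line count: 3

Answer: 3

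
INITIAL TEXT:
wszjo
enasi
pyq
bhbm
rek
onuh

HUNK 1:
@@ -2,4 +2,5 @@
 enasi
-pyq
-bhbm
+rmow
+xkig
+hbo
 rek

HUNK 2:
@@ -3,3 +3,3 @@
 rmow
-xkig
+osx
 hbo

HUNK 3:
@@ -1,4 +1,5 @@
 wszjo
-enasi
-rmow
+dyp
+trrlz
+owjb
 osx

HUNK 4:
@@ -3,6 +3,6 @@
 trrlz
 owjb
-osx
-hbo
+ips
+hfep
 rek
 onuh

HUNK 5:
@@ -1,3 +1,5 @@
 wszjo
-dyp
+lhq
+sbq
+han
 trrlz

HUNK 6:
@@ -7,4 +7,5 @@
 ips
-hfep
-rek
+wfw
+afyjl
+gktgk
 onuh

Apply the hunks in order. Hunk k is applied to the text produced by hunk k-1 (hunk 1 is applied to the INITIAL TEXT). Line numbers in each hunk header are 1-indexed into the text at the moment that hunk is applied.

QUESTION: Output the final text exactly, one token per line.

Answer: wszjo
lhq
sbq
han
trrlz
owjb
ips
wfw
afyjl
gktgk
onuh

Derivation:
Hunk 1: at line 2 remove [pyq,bhbm] add [rmow,xkig,hbo] -> 7 lines: wszjo enasi rmow xkig hbo rek onuh
Hunk 2: at line 3 remove [xkig] add [osx] -> 7 lines: wszjo enasi rmow osx hbo rek onuh
Hunk 3: at line 1 remove [enasi,rmow] add [dyp,trrlz,owjb] -> 8 lines: wszjo dyp trrlz owjb osx hbo rek onuh
Hunk 4: at line 3 remove [osx,hbo] add [ips,hfep] -> 8 lines: wszjo dyp trrlz owjb ips hfep rek onuh
Hunk 5: at line 1 remove [dyp] add [lhq,sbq,han] -> 10 lines: wszjo lhq sbq han trrlz owjb ips hfep rek onuh
Hunk 6: at line 7 remove [hfep,rek] add [wfw,afyjl,gktgk] -> 11 lines: wszjo lhq sbq han trrlz owjb ips wfw afyjl gktgk onuh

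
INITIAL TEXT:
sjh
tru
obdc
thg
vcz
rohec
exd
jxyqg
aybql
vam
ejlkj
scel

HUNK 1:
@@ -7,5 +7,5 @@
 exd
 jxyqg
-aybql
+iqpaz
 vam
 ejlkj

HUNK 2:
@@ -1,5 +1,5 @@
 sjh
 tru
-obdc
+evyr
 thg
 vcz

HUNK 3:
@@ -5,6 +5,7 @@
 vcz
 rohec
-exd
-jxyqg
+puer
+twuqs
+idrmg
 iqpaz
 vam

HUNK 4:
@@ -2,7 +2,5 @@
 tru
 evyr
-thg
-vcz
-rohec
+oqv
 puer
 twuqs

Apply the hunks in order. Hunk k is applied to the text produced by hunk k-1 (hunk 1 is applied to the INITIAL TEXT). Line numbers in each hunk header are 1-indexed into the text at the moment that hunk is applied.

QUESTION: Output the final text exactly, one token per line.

Answer: sjh
tru
evyr
oqv
puer
twuqs
idrmg
iqpaz
vam
ejlkj
scel

Derivation:
Hunk 1: at line 7 remove [aybql] add [iqpaz] -> 12 lines: sjh tru obdc thg vcz rohec exd jxyqg iqpaz vam ejlkj scel
Hunk 2: at line 1 remove [obdc] add [evyr] -> 12 lines: sjh tru evyr thg vcz rohec exd jxyqg iqpaz vam ejlkj scel
Hunk 3: at line 5 remove [exd,jxyqg] add [puer,twuqs,idrmg] -> 13 lines: sjh tru evyr thg vcz rohec puer twuqs idrmg iqpaz vam ejlkj scel
Hunk 4: at line 2 remove [thg,vcz,rohec] add [oqv] -> 11 lines: sjh tru evyr oqv puer twuqs idrmg iqpaz vam ejlkj scel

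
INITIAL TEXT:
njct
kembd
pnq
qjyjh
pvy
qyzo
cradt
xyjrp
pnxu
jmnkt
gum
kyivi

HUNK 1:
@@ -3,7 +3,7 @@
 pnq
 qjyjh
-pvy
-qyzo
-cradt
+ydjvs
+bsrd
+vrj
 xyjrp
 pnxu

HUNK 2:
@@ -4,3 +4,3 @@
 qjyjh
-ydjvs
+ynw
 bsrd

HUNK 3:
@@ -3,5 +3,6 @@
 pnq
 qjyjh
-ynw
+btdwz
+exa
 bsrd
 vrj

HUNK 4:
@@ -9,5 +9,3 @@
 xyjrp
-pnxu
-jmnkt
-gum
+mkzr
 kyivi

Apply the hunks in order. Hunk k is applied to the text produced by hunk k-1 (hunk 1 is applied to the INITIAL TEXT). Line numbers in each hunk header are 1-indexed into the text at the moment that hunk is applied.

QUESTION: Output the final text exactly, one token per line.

Answer: njct
kembd
pnq
qjyjh
btdwz
exa
bsrd
vrj
xyjrp
mkzr
kyivi

Derivation:
Hunk 1: at line 3 remove [pvy,qyzo,cradt] add [ydjvs,bsrd,vrj] -> 12 lines: njct kembd pnq qjyjh ydjvs bsrd vrj xyjrp pnxu jmnkt gum kyivi
Hunk 2: at line 4 remove [ydjvs] add [ynw] -> 12 lines: njct kembd pnq qjyjh ynw bsrd vrj xyjrp pnxu jmnkt gum kyivi
Hunk 3: at line 3 remove [ynw] add [btdwz,exa] -> 13 lines: njct kembd pnq qjyjh btdwz exa bsrd vrj xyjrp pnxu jmnkt gum kyivi
Hunk 4: at line 9 remove [pnxu,jmnkt,gum] add [mkzr] -> 11 lines: njct kembd pnq qjyjh btdwz exa bsrd vrj xyjrp mkzr kyivi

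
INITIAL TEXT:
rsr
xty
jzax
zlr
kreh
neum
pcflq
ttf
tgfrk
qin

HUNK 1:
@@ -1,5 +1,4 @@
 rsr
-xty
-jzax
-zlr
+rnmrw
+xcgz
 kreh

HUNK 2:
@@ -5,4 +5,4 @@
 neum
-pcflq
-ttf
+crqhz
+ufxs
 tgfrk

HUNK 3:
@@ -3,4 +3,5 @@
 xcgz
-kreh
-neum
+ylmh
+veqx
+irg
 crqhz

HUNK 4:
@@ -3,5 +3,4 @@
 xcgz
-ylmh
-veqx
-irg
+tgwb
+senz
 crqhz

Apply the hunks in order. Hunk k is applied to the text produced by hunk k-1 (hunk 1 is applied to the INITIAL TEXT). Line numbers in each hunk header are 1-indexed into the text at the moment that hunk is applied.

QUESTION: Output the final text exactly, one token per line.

Answer: rsr
rnmrw
xcgz
tgwb
senz
crqhz
ufxs
tgfrk
qin

Derivation:
Hunk 1: at line 1 remove [xty,jzax,zlr] add [rnmrw,xcgz] -> 9 lines: rsr rnmrw xcgz kreh neum pcflq ttf tgfrk qin
Hunk 2: at line 5 remove [pcflq,ttf] add [crqhz,ufxs] -> 9 lines: rsr rnmrw xcgz kreh neum crqhz ufxs tgfrk qin
Hunk 3: at line 3 remove [kreh,neum] add [ylmh,veqx,irg] -> 10 lines: rsr rnmrw xcgz ylmh veqx irg crqhz ufxs tgfrk qin
Hunk 4: at line 3 remove [ylmh,veqx,irg] add [tgwb,senz] -> 9 lines: rsr rnmrw xcgz tgwb senz crqhz ufxs tgfrk qin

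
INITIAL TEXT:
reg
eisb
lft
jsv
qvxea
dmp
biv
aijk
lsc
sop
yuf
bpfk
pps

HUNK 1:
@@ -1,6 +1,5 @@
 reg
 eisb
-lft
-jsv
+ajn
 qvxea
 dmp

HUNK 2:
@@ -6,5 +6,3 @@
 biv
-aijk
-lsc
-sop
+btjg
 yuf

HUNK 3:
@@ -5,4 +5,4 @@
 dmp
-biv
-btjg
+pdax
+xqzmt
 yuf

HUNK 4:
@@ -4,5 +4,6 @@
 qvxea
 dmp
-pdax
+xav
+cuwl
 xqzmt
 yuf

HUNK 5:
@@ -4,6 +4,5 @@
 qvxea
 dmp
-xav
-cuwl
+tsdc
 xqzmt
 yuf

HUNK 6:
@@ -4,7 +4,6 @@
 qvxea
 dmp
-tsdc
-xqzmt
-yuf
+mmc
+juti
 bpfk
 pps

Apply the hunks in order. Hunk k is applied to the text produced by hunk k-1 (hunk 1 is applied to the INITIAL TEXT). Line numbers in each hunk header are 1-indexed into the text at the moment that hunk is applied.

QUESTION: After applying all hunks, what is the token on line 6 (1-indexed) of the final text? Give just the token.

Hunk 1: at line 1 remove [lft,jsv] add [ajn] -> 12 lines: reg eisb ajn qvxea dmp biv aijk lsc sop yuf bpfk pps
Hunk 2: at line 6 remove [aijk,lsc,sop] add [btjg] -> 10 lines: reg eisb ajn qvxea dmp biv btjg yuf bpfk pps
Hunk 3: at line 5 remove [biv,btjg] add [pdax,xqzmt] -> 10 lines: reg eisb ajn qvxea dmp pdax xqzmt yuf bpfk pps
Hunk 4: at line 4 remove [pdax] add [xav,cuwl] -> 11 lines: reg eisb ajn qvxea dmp xav cuwl xqzmt yuf bpfk pps
Hunk 5: at line 4 remove [xav,cuwl] add [tsdc] -> 10 lines: reg eisb ajn qvxea dmp tsdc xqzmt yuf bpfk pps
Hunk 6: at line 4 remove [tsdc,xqzmt,yuf] add [mmc,juti] -> 9 lines: reg eisb ajn qvxea dmp mmc juti bpfk pps
Final line 6: mmc

Answer: mmc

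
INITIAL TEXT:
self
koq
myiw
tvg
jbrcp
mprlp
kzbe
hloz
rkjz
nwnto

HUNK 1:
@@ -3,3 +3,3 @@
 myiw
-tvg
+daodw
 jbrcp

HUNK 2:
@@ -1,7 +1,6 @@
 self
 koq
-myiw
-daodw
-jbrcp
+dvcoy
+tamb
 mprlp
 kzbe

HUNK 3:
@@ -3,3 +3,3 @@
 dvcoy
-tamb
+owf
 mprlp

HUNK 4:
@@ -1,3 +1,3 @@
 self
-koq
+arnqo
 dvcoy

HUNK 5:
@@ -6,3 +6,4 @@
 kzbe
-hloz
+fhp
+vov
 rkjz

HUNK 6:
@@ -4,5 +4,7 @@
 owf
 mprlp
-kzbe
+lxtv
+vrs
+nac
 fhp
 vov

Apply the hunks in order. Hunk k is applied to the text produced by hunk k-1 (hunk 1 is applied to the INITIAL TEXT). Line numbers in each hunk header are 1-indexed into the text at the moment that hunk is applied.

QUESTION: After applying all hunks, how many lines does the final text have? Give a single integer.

Answer: 12

Derivation:
Hunk 1: at line 3 remove [tvg] add [daodw] -> 10 lines: self koq myiw daodw jbrcp mprlp kzbe hloz rkjz nwnto
Hunk 2: at line 1 remove [myiw,daodw,jbrcp] add [dvcoy,tamb] -> 9 lines: self koq dvcoy tamb mprlp kzbe hloz rkjz nwnto
Hunk 3: at line 3 remove [tamb] add [owf] -> 9 lines: self koq dvcoy owf mprlp kzbe hloz rkjz nwnto
Hunk 4: at line 1 remove [koq] add [arnqo] -> 9 lines: self arnqo dvcoy owf mprlp kzbe hloz rkjz nwnto
Hunk 5: at line 6 remove [hloz] add [fhp,vov] -> 10 lines: self arnqo dvcoy owf mprlp kzbe fhp vov rkjz nwnto
Hunk 6: at line 4 remove [kzbe] add [lxtv,vrs,nac] -> 12 lines: self arnqo dvcoy owf mprlp lxtv vrs nac fhp vov rkjz nwnto
Final line count: 12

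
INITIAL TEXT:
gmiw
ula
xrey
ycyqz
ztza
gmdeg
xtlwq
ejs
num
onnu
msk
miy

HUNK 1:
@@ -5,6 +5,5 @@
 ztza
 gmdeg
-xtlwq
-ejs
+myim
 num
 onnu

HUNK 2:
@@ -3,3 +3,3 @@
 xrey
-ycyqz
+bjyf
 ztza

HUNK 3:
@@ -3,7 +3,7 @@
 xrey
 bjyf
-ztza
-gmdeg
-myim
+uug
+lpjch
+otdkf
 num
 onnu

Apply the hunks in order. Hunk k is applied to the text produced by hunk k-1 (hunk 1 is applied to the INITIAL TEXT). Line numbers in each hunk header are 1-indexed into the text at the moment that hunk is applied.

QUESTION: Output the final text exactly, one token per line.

Answer: gmiw
ula
xrey
bjyf
uug
lpjch
otdkf
num
onnu
msk
miy

Derivation:
Hunk 1: at line 5 remove [xtlwq,ejs] add [myim] -> 11 lines: gmiw ula xrey ycyqz ztza gmdeg myim num onnu msk miy
Hunk 2: at line 3 remove [ycyqz] add [bjyf] -> 11 lines: gmiw ula xrey bjyf ztza gmdeg myim num onnu msk miy
Hunk 3: at line 3 remove [ztza,gmdeg,myim] add [uug,lpjch,otdkf] -> 11 lines: gmiw ula xrey bjyf uug lpjch otdkf num onnu msk miy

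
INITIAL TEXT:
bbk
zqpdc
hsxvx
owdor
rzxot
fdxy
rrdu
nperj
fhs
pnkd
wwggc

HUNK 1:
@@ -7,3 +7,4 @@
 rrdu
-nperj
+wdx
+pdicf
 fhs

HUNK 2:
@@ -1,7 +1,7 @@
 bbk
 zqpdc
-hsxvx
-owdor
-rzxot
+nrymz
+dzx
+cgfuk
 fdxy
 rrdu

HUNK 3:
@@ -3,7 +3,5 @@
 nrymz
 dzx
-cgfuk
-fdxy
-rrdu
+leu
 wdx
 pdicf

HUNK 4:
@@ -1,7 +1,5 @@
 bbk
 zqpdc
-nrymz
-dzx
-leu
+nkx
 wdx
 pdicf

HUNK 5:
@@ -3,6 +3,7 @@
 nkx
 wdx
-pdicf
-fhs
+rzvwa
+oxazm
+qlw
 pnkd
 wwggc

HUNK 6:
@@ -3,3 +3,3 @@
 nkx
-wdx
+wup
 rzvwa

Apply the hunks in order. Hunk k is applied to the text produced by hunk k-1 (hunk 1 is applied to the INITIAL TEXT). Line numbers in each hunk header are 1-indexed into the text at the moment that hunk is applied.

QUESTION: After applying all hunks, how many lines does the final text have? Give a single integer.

Hunk 1: at line 7 remove [nperj] add [wdx,pdicf] -> 12 lines: bbk zqpdc hsxvx owdor rzxot fdxy rrdu wdx pdicf fhs pnkd wwggc
Hunk 2: at line 1 remove [hsxvx,owdor,rzxot] add [nrymz,dzx,cgfuk] -> 12 lines: bbk zqpdc nrymz dzx cgfuk fdxy rrdu wdx pdicf fhs pnkd wwggc
Hunk 3: at line 3 remove [cgfuk,fdxy,rrdu] add [leu] -> 10 lines: bbk zqpdc nrymz dzx leu wdx pdicf fhs pnkd wwggc
Hunk 4: at line 1 remove [nrymz,dzx,leu] add [nkx] -> 8 lines: bbk zqpdc nkx wdx pdicf fhs pnkd wwggc
Hunk 5: at line 3 remove [pdicf,fhs] add [rzvwa,oxazm,qlw] -> 9 lines: bbk zqpdc nkx wdx rzvwa oxazm qlw pnkd wwggc
Hunk 6: at line 3 remove [wdx] add [wup] -> 9 lines: bbk zqpdc nkx wup rzvwa oxazm qlw pnkd wwggc
Final line count: 9

Answer: 9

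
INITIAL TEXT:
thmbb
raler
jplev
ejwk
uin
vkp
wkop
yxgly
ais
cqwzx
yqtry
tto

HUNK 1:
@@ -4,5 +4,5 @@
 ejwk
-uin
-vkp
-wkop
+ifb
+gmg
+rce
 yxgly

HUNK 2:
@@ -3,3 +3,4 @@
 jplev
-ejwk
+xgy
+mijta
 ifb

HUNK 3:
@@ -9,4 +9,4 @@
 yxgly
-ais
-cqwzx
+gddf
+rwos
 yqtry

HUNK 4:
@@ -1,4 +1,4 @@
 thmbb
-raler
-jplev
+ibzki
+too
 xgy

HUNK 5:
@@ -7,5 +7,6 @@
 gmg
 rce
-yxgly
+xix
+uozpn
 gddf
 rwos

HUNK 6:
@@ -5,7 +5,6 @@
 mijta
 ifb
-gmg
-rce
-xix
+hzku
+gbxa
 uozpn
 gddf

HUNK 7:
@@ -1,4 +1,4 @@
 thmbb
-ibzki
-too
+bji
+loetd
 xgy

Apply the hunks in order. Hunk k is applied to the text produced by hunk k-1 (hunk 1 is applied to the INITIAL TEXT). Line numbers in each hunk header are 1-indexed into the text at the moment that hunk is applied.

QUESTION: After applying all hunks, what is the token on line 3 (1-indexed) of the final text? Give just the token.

Hunk 1: at line 4 remove [uin,vkp,wkop] add [ifb,gmg,rce] -> 12 lines: thmbb raler jplev ejwk ifb gmg rce yxgly ais cqwzx yqtry tto
Hunk 2: at line 3 remove [ejwk] add [xgy,mijta] -> 13 lines: thmbb raler jplev xgy mijta ifb gmg rce yxgly ais cqwzx yqtry tto
Hunk 3: at line 9 remove [ais,cqwzx] add [gddf,rwos] -> 13 lines: thmbb raler jplev xgy mijta ifb gmg rce yxgly gddf rwos yqtry tto
Hunk 4: at line 1 remove [raler,jplev] add [ibzki,too] -> 13 lines: thmbb ibzki too xgy mijta ifb gmg rce yxgly gddf rwos yqtry tto
Hunk 5: at line 7 remove [yxgly] add [xix,uozpn] -> 14 lines: thmbb ibzki too xgy mijta ifb gmg rce xix uozpn gddf rwos yqtry tto
Hunk 6: at line 5 remove [gmg,rce,xix] add [hzku,gbxa] -> 13 lines: thmbb ibzki too xgy mijta ifb hzku gbxa uozpn gddf rwos yqtry tto
Hunk 7: at line 1 remove [ibzki,too] add [bji,loetd] -> 13 lines: thmbb bji loetd xgy mijta ifb hzku gbxa uozpn gddf rwos yqtry tto
Final line 3: loetd

Answer: loetd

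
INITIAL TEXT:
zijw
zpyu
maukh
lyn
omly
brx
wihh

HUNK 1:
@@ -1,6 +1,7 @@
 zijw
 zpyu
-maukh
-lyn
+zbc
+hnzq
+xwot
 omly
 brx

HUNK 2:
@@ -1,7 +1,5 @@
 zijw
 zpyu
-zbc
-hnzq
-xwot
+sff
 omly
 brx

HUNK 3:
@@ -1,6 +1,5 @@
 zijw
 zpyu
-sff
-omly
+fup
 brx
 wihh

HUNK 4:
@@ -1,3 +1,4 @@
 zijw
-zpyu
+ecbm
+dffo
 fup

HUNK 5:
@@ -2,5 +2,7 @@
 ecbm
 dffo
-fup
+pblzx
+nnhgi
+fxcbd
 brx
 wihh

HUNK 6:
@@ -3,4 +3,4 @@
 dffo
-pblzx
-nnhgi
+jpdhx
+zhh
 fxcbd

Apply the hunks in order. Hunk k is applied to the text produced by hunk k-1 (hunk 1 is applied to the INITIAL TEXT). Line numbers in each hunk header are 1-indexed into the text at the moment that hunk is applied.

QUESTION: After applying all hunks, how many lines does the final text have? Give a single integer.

Hunk 1: at line 1 remove [maukh,lyn] add [zbc,hnzq,xwot] -> 8 lines: zijw zpyu zbc hnzq xwot omly brx wihh
Hunk 2: at line 1 remove [zbc,hnzq,xwot] add [sff] -> 6 lines: zijw zpyu sff omly brx wihh
Hunk 3: at line 1 remove [sff,omly] add [fup] -> 5 lines: zijw zpyu fup brx wihh
Hunk 4: at line 1 remove [zpyu] add [ecbm,dffo] -> 6 lines: zijw ecbm dffo fup brx wihh
Hunk 5: at line 2 remove [fup] add [pblzx,nnhgi,fxcbd] -> 8 lines: zijw ecbm dffo pblzx nnhgi fxcbd brx wihh
Hunk 6: at line 3 remove [pblzx,nnhgi] add [jpdhx,zhh] -> 8 lines: zijw ecbm dffo jpdhx zhh fxcbd brx wihh
Final line count: 8

Answer: 8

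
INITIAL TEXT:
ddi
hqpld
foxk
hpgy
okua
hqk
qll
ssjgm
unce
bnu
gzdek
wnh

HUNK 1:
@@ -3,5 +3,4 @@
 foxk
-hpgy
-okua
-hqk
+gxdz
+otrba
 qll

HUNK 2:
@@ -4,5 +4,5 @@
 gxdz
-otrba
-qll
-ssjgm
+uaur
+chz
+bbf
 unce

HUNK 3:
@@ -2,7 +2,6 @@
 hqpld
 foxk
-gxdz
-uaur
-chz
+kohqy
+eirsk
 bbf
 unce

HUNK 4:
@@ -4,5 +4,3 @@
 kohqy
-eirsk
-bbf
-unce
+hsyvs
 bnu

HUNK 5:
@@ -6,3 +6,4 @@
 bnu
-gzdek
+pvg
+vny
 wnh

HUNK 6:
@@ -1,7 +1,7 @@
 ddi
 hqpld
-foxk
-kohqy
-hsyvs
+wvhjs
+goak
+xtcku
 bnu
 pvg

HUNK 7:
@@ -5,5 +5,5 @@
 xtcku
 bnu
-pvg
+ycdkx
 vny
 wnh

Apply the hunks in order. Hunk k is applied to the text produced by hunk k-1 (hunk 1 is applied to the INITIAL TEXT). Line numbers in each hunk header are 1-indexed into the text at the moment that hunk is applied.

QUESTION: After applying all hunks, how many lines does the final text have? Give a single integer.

Answer: 9

Derivation:
Hunk 1: at line 3 remove [hpgy,okua,hqk] add [gxdz,otrba] -> 11 lines: ddi hqpld foxk gxdz otrba qll ssjgm unce bnu gzdek wnh
Hunk 2: at line 4 remove [otrba,qll,ssjgm] add [uaur,chz,bbf] -> 11 lines: ddi hqpld foxk gxdz uaur chz bbf unce bnu gzdek wnh
Hunk 3: at line 2 remove [gxdz,uaur,chz] add [kohqy,eirsk] -> 10 lines: ddi hqpld foxk kohqy eirsk bbf unce bnu gzdek wnh
Hunk 4: at line 4 remove [eirsk,bbf,unce] add [hsyvs] -> 8 lines: ddi hqpld foxk kohqy hsyvs bnu gzdek wnh
Hunk 5: at line 6 remove [gzdek] add [pvg,vny] -> 9 lines: ddi hqpld foxk kohqy hsyvs bnu pvg vny wnh
Hunk 6: at line 1 remove [foxk,kohqy,hsyvs] add [wvhjs,goak,xtcku] -> 9 lines: ddi hqpld wvhjs goak xtcku bnu pvg vny wnh
Hunk 7: at line 5 remove [pvg] add [ycdkx] -> 9 lines: ddi hqpld wvhjs goak xtcku bnu ycdkx vny wnh
Final line count: 9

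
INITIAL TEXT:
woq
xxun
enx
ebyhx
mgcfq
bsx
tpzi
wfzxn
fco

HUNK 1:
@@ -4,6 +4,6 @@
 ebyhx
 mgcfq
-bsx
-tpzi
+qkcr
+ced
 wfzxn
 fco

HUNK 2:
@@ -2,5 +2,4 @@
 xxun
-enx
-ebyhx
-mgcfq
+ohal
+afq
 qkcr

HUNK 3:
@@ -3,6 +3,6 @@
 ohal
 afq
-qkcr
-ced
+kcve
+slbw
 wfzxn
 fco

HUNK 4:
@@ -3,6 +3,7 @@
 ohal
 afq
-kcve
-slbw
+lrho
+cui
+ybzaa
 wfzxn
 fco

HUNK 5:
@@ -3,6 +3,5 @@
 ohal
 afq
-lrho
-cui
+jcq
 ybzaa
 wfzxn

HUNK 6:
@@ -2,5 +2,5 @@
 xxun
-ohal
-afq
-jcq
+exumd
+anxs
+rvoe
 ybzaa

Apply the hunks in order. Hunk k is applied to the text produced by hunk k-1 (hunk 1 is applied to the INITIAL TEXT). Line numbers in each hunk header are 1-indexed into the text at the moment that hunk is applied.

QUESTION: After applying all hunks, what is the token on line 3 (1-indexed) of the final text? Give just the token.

Hunk 1: at line 4 remove [bsx,tpzi] add [qkcr,ced] -> 9 lines: woq xxun enx ebyhx mgcfq qkcr ced wfzxn fco
Hunk 2: at line 2 remove [enx,ebyhx,mgcfq] add [ohal,afq] -> 8 lines: woq xxun ohal afq qkcr ced wfzxn fco
Hunk 3: at line 3 remove [qkcr,ced] add [kcve,slbw] -> 8 lines: woq xxun ohal afq kcve slbw wfzxn fco
Hunk 4: at line 3 remove [kcve,slbw] add [lrho,cui,ybzaa] -> 9 lines: woq xxun ohal afq lrho cui ybzaa wfzxn fco
Hunk 5: at line 3 remove [lrho,cui] add [jcq] -> 8 lines: woq xxun ohal afq jcq ybzaa wfzxn fco
Hunk 6: at line 2 remove [ohal,afq,jcq] add [exumd,anxs,rvoe] -> 8 lines: woq xxun exumd anxs rvoe ybzaa wfzxn fco
Final line 3: exumd

Answer: exumd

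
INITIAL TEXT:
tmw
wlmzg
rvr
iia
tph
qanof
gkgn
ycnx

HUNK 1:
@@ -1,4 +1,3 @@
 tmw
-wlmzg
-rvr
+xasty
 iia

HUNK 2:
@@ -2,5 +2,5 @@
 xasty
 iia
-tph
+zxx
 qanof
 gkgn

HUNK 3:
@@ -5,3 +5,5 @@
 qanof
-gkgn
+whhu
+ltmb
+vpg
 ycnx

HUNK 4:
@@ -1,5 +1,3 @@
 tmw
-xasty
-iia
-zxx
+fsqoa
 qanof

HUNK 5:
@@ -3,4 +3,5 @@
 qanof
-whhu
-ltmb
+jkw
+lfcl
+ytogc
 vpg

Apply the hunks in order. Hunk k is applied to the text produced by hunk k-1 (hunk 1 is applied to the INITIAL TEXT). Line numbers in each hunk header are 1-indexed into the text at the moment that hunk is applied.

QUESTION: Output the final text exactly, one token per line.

Answer: tmw
fsqoa
qanof
jkw
lfcl
ytogc
vpg
ycnx

Derivation:
Hunk 1: at line 1 remove [wlmzg,rvr] add [xasty] -> 7 lines: tmw xasty iia tph qanof gkgn ycnx
Hunk 2: at line 2 remove [tph] add [zxx] -> 7 lines: tmw xasty iia zxx qanof gkgn ycnx
Hunk 3: at line 5 remove [gkgn] add [whhu,ltmb,vpg] -> 9 lines: tmw xasty iia zxx qanof whhu ltmb vpg ycnx
Hunk 4: at line 1 remove [xasty,iia,zxx] add [fsqoa] -> 7 lines: tmw fsqoa qanof whhu ltmb vpg ycnx
Hunk 5: at line 3 remove [whhu,ltmb] add [jkw,lfcl,ytogc] -> 8 lines: tmw fsqoa qanof jkw lfcl ytogc vpg ycnx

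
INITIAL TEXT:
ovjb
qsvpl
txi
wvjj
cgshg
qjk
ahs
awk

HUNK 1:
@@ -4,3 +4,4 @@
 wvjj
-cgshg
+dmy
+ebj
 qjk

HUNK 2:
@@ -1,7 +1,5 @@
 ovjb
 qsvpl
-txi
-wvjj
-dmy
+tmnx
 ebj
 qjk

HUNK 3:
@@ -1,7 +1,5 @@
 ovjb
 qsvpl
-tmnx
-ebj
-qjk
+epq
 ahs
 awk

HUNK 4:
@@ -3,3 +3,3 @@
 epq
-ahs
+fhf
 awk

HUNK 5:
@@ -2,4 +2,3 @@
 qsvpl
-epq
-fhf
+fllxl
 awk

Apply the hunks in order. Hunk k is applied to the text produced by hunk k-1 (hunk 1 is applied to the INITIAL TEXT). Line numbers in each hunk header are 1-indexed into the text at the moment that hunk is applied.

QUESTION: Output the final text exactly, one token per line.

Answer: ovjb
qsvpl
fllxl
awk

Derivation:
Hunk 1: at line 4 remove [cgshg] add [dmy,ebj] -> 9 lines: ovjb qsvpl txi wvjj dmy ebj qjk ahs awk
Hunk 2: at line 1 remove [txi,wvjj,dmy] add [tmnx] -> 7 lines: ovjb qsvpl tmnx ebj qjk ahs awk
Hunk 3: at line 1 remove [tmnx,ebj,qjk] add [epq] -> 5 lines: ovjb qsvpl epq ahs awk
Hunk 4: at line 3 remove [ahs] add [fhf] -> 5 lines: ovjb qsvpl epq fhf awk
Hunk 5: at line 2 remove [epq,fhf] add [fllxl] -> 4 lines: ovjb qsvpl fllxl awk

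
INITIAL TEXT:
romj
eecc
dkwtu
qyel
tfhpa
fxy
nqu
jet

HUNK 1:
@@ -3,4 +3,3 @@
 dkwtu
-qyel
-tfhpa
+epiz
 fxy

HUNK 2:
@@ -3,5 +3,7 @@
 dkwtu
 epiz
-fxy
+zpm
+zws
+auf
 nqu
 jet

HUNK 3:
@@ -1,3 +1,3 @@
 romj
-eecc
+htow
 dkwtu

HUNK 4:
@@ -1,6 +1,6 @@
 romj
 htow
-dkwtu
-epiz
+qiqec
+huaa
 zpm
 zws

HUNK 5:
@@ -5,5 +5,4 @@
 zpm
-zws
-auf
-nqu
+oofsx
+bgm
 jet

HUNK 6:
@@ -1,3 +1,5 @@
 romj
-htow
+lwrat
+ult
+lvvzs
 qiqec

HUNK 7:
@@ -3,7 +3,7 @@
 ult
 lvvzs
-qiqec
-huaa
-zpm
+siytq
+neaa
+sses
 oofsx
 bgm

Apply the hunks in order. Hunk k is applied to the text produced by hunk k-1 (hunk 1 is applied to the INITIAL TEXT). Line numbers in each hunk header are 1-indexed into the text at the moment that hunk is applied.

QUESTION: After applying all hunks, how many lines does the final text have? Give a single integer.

Answer: 10

Derivation:
Hunk 1: at line 3 remove [qyel,tfhpa] add [epiz] -> 7 lines: romj eecc dkwtu epiz fxy nqu jet
Hunk 2: at line 3 remove [fxy] add [zpm,zws,auf] -> 9 lines: romj eecc dkwtu epiz zpm zws auf nqu jet
Hunk 3: at line 1 remove [eecc] add [htow] -> 9 lines: romj htow dkwtu epiz zpm zws auf nqu jet
Hunk 4: at line 1 remove [dkwtu,epiz] add [qiqec,huaa] -> 9 lines: romj htow qiqec huaa zpm zws auf nqu jet
Hunk 5: at line 5 remove [zws,auf,nqu] add [oofsx,bgm] -> 8 lines: romj htow qiqec huaa zpm oofsx bgm jet
Hunk 6: at line 1 remove [htow] add [lwrat,ult,lvvzs] -> 10 lines: romj lwrat ult lvvzs qiqec huaa zpm oofsx bgm jet
Hunk 7: at line 3 remove [qiqec,huaa,zpm] add [siytq,neaa,sses] -> 10 lines: romj lwrat ult lvvzs siytq neaa sses oofsx bgm jet
Final line count: 10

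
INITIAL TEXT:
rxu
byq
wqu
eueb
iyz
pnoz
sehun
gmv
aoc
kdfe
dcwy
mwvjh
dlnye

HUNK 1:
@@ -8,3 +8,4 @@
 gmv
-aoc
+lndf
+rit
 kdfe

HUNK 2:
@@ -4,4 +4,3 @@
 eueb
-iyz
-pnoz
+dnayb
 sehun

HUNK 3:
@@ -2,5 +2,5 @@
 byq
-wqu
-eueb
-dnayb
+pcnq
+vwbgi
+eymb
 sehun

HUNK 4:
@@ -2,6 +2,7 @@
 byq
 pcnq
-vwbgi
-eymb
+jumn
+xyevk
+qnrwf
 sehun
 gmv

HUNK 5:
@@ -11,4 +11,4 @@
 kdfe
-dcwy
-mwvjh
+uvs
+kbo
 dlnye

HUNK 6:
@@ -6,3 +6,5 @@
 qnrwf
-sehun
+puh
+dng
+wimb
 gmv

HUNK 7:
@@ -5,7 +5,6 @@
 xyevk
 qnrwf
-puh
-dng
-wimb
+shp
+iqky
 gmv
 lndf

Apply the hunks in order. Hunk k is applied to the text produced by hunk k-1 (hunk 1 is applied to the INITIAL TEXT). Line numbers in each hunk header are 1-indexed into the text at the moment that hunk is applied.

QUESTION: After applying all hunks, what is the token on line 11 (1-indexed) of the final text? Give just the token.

Hunk 1: at line 8 remove [aoc] add [lndf,rit] -> 14 lines: rxu byq wqu eueb iyz pnoz sehun gmv lndf rit kdfe dcwy mwvjh dlnye
Hunk 2: at line 4 remove [iyz,pnoz] add [dnayb] -> 13 lines: rxu byq wqu eueb dnayb sehun gmv lndf rit kdfe dcwy mwvjh dlnye
Hunk 3: at line 2 remove [wqu,eueb,dnayb] add [pcnq,vwbgi,eymb] -> 13 lines: rxu byq pcnq vwbgi eymb sehun gmv lndf rit kdfe dcwy mwvjh dlnye
Hunk 4: at line 2 remove [vwbgi,eymb] add [jumn,xyevk,qnrwf] -> 14 lines: rxu byq pcnq jumn xyevk qnrwf sehun gmv lndf rit kdfe dcwy mwvjh dlnye
Hunk 5: at line 11 remove [dcwy,mwvjh] add [uvs,kbo] -> 14 lines: rxu byq pcnq jumn xyevk qnrwf sehun gmv lndf rit kdfe uvs kbo dlnye
Hunk 6: at line 6 remove [sehun] add [puh,dng,wimb] -> 16 lines: rxu byq pcnq jumn xyevk qnrwf puh dng wimb gmv lndf rit kdfe uvs kbo dlnye
Hunk 7: at line 5 remove [puh,dng,wimb] add [shp,iqky] -> 15 lines: rxu byq pcnq jumn xyevk qnrwf shp iqky gmv lndf rit kdfe uvs kbo dlnye
Final line 11: rit

Answer: rit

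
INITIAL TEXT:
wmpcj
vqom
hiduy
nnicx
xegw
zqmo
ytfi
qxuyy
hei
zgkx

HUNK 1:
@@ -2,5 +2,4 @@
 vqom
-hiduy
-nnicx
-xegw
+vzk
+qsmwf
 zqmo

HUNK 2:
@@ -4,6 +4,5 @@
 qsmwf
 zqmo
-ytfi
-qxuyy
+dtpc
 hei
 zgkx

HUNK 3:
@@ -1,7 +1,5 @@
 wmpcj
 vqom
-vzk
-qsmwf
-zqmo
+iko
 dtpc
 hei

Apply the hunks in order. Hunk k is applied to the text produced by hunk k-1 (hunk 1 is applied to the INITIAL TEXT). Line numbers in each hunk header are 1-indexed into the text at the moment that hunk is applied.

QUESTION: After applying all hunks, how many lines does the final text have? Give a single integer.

Answer: 6

Derivation:
Hunk 1: at line 2 remove [hiduy,nnicx,xegw] add [vzk,qsmwf] -> 9 lines: wmpcj vqom vzk qsmwf zqmo ytfi qxuyy hei zgkx
Hunk 2: at line 4 remove [ytfi,qxuyy] add [dtpc] -> 8 lines: wmpcj vqom vzk qsmwf zqmo dtpc hei zgkx
Hunk 3: at line 1 remove [vzk,qsmwf,zqmo] add [iko] -> 6 lines: wmpcj vqom iko dtpc hei zgkx
Final line count: 6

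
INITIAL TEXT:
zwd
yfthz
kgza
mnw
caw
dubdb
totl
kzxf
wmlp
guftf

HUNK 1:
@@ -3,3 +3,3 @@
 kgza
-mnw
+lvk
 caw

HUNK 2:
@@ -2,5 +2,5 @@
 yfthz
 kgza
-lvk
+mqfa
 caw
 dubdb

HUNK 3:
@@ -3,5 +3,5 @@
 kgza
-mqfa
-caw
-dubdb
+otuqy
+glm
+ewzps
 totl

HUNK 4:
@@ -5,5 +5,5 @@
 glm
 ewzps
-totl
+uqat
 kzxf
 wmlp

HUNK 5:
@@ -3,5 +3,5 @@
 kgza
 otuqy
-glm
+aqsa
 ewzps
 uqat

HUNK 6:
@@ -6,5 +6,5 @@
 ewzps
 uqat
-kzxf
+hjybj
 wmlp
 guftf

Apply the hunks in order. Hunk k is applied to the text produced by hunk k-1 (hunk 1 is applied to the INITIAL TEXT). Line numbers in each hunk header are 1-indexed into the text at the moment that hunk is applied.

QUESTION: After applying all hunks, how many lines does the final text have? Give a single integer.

Answer: 10

Derivation:
Hunk 1: at line 3 remove [mnw] add [lvk] -> 10 lines: zwd yfthz kgza lvk caw dubdb totl kzxf wmlp guftf
Hunk 2: at line 2 remove [lvk] add [mqfa] -> 10 lines: zwd yfthz kgza mqfa caw dubdb totl kzxf wmlp guftf
Hunk 3: at line 3 remove [mqfa,caw,dubdb] add [otuqy,glm,ewzps] -> 10 lines: zwd yfthz kgza otuqy glm ewzps totl kzxf wmlp guftf
Hunk 4: at line 5 remove [totl] add [uqat] -> 10 lines: zwd yfthz kgza otuqy glm ewzps uqat kzxf wmlp guftf
Hunk 5: at line 3 remove [glm] add [aqsa] -> 10 lines: zwd yfthz kgza otuqy aqsa ewzps uqat kzxf wmlp guftf
Hunk 6: at line 6 remove [kzxf] add [hjybj] -> 10 lines: zwd yfthz kgza otuqy aqsa ewzps uqat hjybj wmlp guftf
Final line count: 10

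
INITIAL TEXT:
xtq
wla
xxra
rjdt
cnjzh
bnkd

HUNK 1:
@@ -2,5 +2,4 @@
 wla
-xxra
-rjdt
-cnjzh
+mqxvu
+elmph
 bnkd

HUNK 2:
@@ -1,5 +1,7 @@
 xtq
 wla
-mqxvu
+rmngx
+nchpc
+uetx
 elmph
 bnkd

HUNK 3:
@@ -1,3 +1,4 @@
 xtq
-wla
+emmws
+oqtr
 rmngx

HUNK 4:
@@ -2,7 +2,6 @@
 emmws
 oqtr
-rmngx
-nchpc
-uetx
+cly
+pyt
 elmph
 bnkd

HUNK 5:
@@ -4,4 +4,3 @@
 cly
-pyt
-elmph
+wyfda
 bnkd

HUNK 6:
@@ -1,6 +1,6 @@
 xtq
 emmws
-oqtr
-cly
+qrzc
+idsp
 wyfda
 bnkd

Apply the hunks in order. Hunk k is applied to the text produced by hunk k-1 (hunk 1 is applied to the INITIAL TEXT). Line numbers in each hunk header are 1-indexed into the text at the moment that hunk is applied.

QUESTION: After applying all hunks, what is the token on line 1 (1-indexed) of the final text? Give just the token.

Hunk 1: at line 2 remove [xxra,rjdt,cnjzh] add [mqxvu,elmph] -> 5 lines: xtq wla mqxvu elmph bnkd
Hunk 2: at line 1 remove [mqxvu] add [rmngx,nchpc,uetx] -> 7 lines: xtq wla rmngx nchpc uetx elmph bnkd
Hunk 3: at line 1 remove [wla] add [emmws,oqtr] -> 8 lines: xtq emmws oqtr rmngx nchpc uetx elmph bnkd
Hunk 4: at line 2 remove [rmngx,nchpc,uetx] add [cly,pyt] -> 7 lines: xtq emmws oqtr cly pyt elmph bnkd
Hunk 5: at line 4 remove [pyt,elmph] add [wyfda] -> 6 lines: xtq emmws oqtr cly wyfda bnkd
Hunk 6: at line 1 remove [oqtr,cly] add [qrzc,idsp] -> 6 lines: xtq emmws qrzc idsp wyfda bnkd
Final line 1: xtq

Answer: xtq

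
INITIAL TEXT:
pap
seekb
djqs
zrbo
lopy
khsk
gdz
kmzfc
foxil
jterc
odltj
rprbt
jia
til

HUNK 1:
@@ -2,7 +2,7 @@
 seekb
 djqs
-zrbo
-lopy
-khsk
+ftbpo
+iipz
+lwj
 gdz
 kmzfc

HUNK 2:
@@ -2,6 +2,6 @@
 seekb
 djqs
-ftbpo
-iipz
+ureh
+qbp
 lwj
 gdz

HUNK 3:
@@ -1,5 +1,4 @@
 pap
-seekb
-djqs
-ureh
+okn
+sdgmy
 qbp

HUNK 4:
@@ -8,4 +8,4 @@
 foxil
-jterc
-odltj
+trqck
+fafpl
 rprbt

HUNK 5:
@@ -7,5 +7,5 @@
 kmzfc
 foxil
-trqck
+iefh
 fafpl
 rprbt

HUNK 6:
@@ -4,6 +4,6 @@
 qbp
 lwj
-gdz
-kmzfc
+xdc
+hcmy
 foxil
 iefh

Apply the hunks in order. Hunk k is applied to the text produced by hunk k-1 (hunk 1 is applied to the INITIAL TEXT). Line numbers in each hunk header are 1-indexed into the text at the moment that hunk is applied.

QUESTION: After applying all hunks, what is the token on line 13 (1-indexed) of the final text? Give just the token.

Answer: til

Derivation:
Hunk 1: at line 2 remove [zrbo,lopy,khsk] add [ftbpo,iipz,lwj] -> 14 lines: pap seekb djqs ftbpo iipz lwj gdz kmzfc foxil jterc odltj rprbt jia til
Hunk 2: at line 2 remove [ftbpo,iipz] add [ureh,qbp] -> 14 lines: pap seekb djqs ureh qbp lwj gdz kmzfc foxil jterc odltj rprbt jia til
Hunk 3: at line 1 remove [seekb,djqs,ureh] add [okn,sdgmy] -> 13 lines: pap okn sdgmy qbp lwj gdz kmzfc foxil jterc odltj rprbt jia til
Hunk 4: at line 8 remove [jterc,odltj] add [trqck,fafpl] -> 13 lines: pap okn sdgmy qbp lwj gdz kmzfc foxil trqck fafpl rprbt jia til
Hunk 5: at line 7 remove [trqck] add [iefh] -> 13 lines: pap okn sdgmy qbp lwj gdz kmzfc foxil iefh fafpl rprbt jia til
Hunk 6: at line 4 remove [gdz,kmzfc] add [xdc,hcmy] -> 13 lines: pap okn sdgmy qbp lwj xdc hcmy foxil iefh fafpl rprbt jia til
Final line 13: til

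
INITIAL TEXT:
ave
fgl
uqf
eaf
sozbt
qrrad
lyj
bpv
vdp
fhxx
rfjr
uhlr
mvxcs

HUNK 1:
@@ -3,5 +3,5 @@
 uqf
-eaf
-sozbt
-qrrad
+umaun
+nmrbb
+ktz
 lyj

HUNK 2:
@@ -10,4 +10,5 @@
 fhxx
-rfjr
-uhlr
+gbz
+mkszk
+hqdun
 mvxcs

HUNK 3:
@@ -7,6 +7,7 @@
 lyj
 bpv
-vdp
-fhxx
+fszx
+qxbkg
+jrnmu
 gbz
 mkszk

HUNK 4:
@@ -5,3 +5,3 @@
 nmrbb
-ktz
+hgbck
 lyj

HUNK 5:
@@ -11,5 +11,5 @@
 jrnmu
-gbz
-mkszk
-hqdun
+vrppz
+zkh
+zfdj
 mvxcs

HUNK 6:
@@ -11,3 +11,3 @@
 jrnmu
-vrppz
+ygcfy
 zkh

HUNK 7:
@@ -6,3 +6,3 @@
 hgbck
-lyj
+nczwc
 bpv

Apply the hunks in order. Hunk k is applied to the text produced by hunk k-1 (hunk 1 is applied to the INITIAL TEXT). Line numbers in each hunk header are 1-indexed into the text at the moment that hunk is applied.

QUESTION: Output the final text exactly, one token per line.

Hunk 1: at line 3 remove [eaf,sozbt,qrrad] add [umaun,nmrbb,ktz] -> 13 lines: ave fgl uqf umaun nmrbb ktz lyj bpv vdp fhxx rfjr uhlr mvxcs
Hunk 2: at line 10 remove [rfjr,uhlr] add [gbz,mkszk,hqdun] -> 14 lines: ave fgl uqf umaun nmrbb ktz lyj bpv vdp fhxx gbz mkszk hqdun mvxcs
Hunk 3: at line 7 remove [vdp,fhxx] add [fszx,qxbkg,jrnmu] -> 15 lines: ave fgl uqf umaun nmrbb ktz lyj bpv fszx qxbkg jrnmu gbz mkszk hqdun mvxcs
Hunk 4: at line 5 remove [ktz] add [hgbck] -> 15 lines: ave fgl uqf umaun nmrbb hgbck lyj bpv fszx qxbkg jrnmu gbz mkszk hqdun mvxcs
Hunk 5: at line 11 remove [gbz,mkszk,hqdun] add [vrppz,zkh,zfdj] -> 15 lines: ave fgl uqf umaun nmrbb hgbck lyj bpv fszx qxbkg jrnmu vrppz zkh zfdj mvxcs
Hunk 6: at line 11 remove [vrppz] add [ygcfy] -> 15 lines: ave fgl uqf umaun nmrbb hgbck lyj bpv fszx qxbkg jrnmu ygcfy zkh zfdj mvxcs
Hunk 7: at line 6 remove [lyj] add [nczwc] -> 15 lines: ave fgl uqf umaun nmrbb hgbck nczwc bpv fszx qxbkg jrnmu ygcfy zkh zfdj mvxcs

Answer: ave
fgl
uqf
umaun
nmrbb
hgbck
nczwc
bpv
fszx
qxbkg
jrnmu
ygcfy
zkh
zfdj
mvxcs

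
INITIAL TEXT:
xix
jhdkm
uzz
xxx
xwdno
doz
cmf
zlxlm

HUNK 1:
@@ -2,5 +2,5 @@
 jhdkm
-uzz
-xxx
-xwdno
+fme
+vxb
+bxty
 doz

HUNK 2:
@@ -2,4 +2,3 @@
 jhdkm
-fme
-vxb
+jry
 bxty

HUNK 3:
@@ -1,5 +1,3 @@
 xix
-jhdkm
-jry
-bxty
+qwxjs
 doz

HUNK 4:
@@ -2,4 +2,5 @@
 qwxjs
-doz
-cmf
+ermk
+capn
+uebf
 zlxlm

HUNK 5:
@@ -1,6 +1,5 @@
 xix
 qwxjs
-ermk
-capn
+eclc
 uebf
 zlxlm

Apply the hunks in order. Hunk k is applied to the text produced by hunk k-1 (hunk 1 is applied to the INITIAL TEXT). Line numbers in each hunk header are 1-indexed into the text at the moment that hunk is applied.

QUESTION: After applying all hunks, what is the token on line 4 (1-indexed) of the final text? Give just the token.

Hunk 1: at line 2 remove [uzz,xxx,xwdno] add [fme,vxb,bxty] -> 8 lines: xix jhdkm fme vxb bxty doz cmf zlxlm
Hunk 2: at line 2 remove [fme,vxb] add [jry] -> 7 lines: xix jhdkm jry bxty doz cmf zlxlm
Hunk 3: at line 1 remove [jhdkm,jry,bxty] add [qwxjs] -> 5 lines: xix qwxjs doz cmf zlxlm
Hunk 4: at line 2 remove [doz,cmf] add [ermk,capn,uebf] -> 6 lines: xix qwxjs ermk capn uebf zlxlm
Hunk 5: at line 1 remove [ermk,capn] add [eclc] -> 5 lines: xix qwxjs eclc uebf zlxlm
Final line 4: uebf

Answer: uebf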